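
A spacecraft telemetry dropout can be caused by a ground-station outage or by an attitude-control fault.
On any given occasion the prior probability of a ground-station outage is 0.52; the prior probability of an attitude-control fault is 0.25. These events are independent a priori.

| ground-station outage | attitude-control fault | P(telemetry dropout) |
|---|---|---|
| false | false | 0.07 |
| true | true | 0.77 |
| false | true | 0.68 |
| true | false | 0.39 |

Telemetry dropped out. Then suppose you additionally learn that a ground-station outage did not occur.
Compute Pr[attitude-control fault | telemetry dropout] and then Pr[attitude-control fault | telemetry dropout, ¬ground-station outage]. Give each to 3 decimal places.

Enumerate the 4 (ground-station outage, attitude-control fault) configurations and weight by the priors:
  P(telemetry dropout) = 0.07·0.48·0.75 + 0.68·0.48·0.25 + 0.39·0.52·0.75 + 0.77·0.52·0.25
        = 0.025200 + 0.081600 + 0.152100 + 0.100100 = 0.359000
The terms with attitude-control fault present sum to 0.181700, so
  P(attitude-control fault | telemetry dropout) = 0.181700 / 0.359000 ≈ 0.506

Now also conditioning on ground-station outage≠true:
Sum P(telemetry dropout|·) weighted by the priors over both values of attitude-control fault:
  P(telemetry dropout | ¬ground-station outage) = 0.07·0.75 + 0.68·0.25
        = 0.052500 + 0.170000 = 0.222500
Configurations with attitude-control fault contribute 0.170000, so
  P(attitude-control fault | telemetry dropout, ¬ground-station outage) = 0.170000 / 0.222500 ≈ 0.764
With ground-station outage excluded, attitude-control fault must carry more of the explanatory weight for the telemetry dropout.

Pr[attitude-control fault | telemetry dropout] ≈ 0.506; Pr[attitude-control fault | telemetry dropout, ¬ground-station outage] ≈ 0.764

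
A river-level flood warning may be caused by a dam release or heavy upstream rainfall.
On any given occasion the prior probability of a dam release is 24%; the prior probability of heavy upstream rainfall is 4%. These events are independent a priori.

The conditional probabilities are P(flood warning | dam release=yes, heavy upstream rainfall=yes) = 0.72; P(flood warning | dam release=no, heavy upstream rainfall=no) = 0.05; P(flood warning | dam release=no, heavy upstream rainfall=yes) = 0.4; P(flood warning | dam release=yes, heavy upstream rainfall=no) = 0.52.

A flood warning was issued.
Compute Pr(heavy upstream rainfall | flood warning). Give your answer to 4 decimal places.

Pr(heavy upstream rainfall | flood warning) ≈ 0.1088

Numerator (weight on configurations with heavy upstream rainfall): 0.012160 + 0.006912 = 0.019072
Normalizer over all consistent configurations: 0.05·0.76·0.96 + 0.4·0.76·0.04 + 0.52·0.24·0.96 + 0.72·0.24·0.04 = 0.175360
Posterior = 0.019072 / 0.175360 ≈ 0.1088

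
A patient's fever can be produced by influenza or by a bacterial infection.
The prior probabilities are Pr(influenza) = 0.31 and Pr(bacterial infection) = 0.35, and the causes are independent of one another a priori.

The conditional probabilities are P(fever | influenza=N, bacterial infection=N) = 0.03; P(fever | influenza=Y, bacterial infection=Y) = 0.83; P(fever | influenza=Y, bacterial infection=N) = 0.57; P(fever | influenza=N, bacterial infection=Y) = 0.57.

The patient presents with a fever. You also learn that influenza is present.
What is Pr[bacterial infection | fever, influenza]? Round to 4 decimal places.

Pr[bacterial infection | fever, influenza] ≈ 0.4395

Enumerate both values of bacterial infection and weight by the priors:
  P(fever | influenza) = 0.57×0.65 + 0.83×0.35
        = 0.370500 + 0.290500 = 0.661000
Keeping only the bacterial infection-present terms gives 0.290500, so
  P(bacterial infection | fever, influenza) = 0.290500 / 0.661000 ≈ 0.4395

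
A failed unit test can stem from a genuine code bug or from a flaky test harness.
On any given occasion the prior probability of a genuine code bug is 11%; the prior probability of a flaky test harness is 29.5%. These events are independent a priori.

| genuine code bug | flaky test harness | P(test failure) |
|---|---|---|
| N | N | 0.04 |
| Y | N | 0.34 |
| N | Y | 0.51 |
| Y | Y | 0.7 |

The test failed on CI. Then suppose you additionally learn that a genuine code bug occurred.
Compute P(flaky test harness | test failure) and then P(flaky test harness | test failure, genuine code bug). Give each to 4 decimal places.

Enumerate the 4 (genuine code bug, flaky test harness) configurations and weight by the priors:
  P(test failure) = 0.04·0.89·0.705 + 0.51·0.89·0.295 + 0.34·0.11·0.705 + 0.7·0.11·0.295
        = 0.025098 + 0.133901 + 0.026367 + 0.022715 = 0.208081
Configurations with flaky test harness contribute 0.156616, so
  P(flaky test harness | test failure) = 0.156616 / 0.208081 ≈ 0.7527

Now condition on the additional information:
P(test failure | genuine code bug) = 0.34×0.705 + 0.7×0.295 = 0.239700 + 0.206500 = 0.446200
Of this, 0.206500 comes from 0.7×0.295 (the flaky test harness=true cases).
Hence the posterior is 0.206500/0.446200 ≈ 0.4628.

P(flaky test harness | test failure) ≈ 0.7527; P(flaky test harness | test failure, genuine code bug) ≈ 0.4628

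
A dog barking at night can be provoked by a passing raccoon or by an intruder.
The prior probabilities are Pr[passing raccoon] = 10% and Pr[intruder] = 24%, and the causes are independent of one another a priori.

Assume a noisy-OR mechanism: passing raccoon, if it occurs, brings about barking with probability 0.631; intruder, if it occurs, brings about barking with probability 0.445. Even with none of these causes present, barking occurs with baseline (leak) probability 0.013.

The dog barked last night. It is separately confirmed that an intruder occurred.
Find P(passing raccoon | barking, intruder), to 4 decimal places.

P(passing raccoon | barking, intruder) ≈ 0.1639

Under noisy-OR, P(barking | causes) = 1 − (1−0.013)·∏(1−qᵢ) over the active causes.
By total probability over both values of passing raccoon:
  P(barking | intruder) = 0.452215·0.9 + 0.797867·0.1
        = 0.406994 + 0.079787 = 0.486781
The terms with passing raccoon present sum to 0.079787, so
  P(passing raccoon | barking, intruder) = 0.079787 / 0.486781 ≈ 0.1639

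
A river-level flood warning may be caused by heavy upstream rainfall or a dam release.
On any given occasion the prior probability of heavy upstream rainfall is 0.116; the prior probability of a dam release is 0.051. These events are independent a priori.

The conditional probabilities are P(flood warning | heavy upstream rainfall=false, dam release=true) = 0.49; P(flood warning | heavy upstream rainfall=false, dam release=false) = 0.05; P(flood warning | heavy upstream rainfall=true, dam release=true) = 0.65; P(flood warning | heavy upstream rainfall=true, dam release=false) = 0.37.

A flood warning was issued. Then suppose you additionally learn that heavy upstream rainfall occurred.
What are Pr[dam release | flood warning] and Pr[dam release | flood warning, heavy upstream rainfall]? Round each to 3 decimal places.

Pr[dam release | flood warning] ≈ 0.239; Pr[dam release | flood warning, heavy upstream rainfall] ≈ 0.086

Sum P(flood warning|·) weighted by the priors over the 4 (heavy upstream rainfall, dam release) configurations:
  P(flood warning) = 0.05·0.884·0.949 + 0.49·0.884·0.051 + 0.37·0.116·0.949 + 0.65·0.116·0.051
        = 0.041946 + 0.022091 + 0.040731 + 0.003845 = 0.108613
Keeping only the dam release-present terms gives 0.025936, so
  P(dam release | flood warning) = 0.025936 / 0.108613 ≈ 0.239

Now condition on the additional information:
P(flood warning | heavy upstream rainfall) = 0.37×0.949 + 0.65×0.051 = 0.351130 + 0.033150 = 0.384280
The dam release-present share is 0.65×0.051 = 0.033150.
So P(dam release | flood warning, heavy upstream rainfall) = 0.033150/0.384280 ≈ 0.086.
The drop from 0.239 to 0.086 is the explaining-away (discounting) effect.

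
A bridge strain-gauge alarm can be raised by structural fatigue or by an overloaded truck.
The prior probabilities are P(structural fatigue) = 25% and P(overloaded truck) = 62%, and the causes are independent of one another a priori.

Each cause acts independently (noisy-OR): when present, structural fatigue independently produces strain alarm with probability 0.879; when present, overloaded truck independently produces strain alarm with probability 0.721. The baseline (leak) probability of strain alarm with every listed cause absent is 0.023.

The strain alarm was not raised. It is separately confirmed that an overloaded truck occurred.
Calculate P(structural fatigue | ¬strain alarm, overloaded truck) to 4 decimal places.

Under noisy-OR, P(strain alarm | causes) = 1 − (1−0.023)·∏(1−qᵢ) over the active causes.
Enumerate both values of structural fatigue and weight by the priors:
  P(¬strain alarm | overloaded truck) = 0.272583·0.75 + 0.032983·0.25
        = 0.204437 + 0.008246 = 0.212683
Configurations with structural fatigue contribute 0.008246, so
  P(structural fatigue | ¬strain alarm, overloaded truck) = 0.008246 / 0.212683 ≈ 0.0388

P(structural fatigue | ¬strain alarm, overloaded truck) ≈ 0.0388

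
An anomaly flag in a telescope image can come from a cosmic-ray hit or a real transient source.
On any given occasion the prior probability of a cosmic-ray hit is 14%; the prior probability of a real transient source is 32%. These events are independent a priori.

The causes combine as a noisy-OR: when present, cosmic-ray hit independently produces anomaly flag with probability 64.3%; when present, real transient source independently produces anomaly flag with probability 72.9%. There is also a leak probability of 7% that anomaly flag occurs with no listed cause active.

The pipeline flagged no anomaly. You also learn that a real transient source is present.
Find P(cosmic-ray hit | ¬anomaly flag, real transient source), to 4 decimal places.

Under noisy-OR, P(anomaly flag | causes) = 1 − (1−0.07)·∏(1−qᵢ) over the active causes.
By total probability over both values of cosmic-ray hit:
  P(¬anomaly flag | real transient source) = 0.25203×0.86 + 0.089975×0.14
        = 0.216746 + 0.012597 = 0.229343
The terms with cosmic-ray hit present sum to 0.012597, so
  P(cosmic-ray hit | ¬anomaly flag, real transient source) = 0.012597 / 0.229343 ≈ 0.0549

P(cosmic-ray hit | ¬anomaly flag, real transient source) ≈ 0.0549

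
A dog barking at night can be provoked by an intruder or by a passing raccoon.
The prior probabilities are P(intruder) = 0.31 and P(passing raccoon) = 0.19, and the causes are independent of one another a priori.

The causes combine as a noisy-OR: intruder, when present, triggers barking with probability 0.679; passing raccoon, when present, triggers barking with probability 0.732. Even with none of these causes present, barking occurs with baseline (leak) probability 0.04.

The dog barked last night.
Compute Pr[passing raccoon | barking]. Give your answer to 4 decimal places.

Pr[passing raccoon | barking] ≈ 0.4357

Under noisy-OR, P(barking | causes) = 1 − (1−0.04)·∏(1−qᵢ) over the active causes.
P(barking) = 0.04*0.69*0.81 + 0.74272*0.69*0.19 + 0.69184*0.31*0.81 + 0.917413*0.31*0.19 = 0.022356 + 0.097371 + 0.173721 + 0.054036 = 0.347484
The passing raccoon-present share is 0.097371 + 0.054036 = 0.151407.
P(passing raccoon | barking) = 0.151407 / 0.347484 ≈ 0.4357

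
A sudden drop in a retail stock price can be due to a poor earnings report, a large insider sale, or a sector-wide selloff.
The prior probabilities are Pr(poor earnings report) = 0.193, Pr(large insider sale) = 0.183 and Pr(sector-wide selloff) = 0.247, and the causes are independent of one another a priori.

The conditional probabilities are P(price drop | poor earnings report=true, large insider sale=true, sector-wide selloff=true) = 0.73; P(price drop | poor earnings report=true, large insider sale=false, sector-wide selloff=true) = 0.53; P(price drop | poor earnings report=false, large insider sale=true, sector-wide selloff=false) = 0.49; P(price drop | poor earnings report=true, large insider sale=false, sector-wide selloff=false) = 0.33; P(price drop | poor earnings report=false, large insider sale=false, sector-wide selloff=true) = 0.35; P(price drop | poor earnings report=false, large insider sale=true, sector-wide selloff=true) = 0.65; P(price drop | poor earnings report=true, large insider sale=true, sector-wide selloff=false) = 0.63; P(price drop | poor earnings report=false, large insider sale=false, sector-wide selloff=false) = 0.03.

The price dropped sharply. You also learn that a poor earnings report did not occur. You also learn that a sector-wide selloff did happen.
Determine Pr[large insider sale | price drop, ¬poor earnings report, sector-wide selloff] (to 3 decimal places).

Pr[large insider sale | price drop, ¬poor earnings report, sector-wide selloff] ≈ 0.294

Weight on large insider sale=true, given the evidence: 0.65*0.183 = 0.118950
Denominator P(price drop | ¬poor earnings report, sector-wide selloff): 0.35*0.817 + 0.65*0.183 = 0.404900
P(large insider sale | price drop, ¬poor earnings report, sector-wide selloff) = 0.118950/0.404900 ≈ 0.294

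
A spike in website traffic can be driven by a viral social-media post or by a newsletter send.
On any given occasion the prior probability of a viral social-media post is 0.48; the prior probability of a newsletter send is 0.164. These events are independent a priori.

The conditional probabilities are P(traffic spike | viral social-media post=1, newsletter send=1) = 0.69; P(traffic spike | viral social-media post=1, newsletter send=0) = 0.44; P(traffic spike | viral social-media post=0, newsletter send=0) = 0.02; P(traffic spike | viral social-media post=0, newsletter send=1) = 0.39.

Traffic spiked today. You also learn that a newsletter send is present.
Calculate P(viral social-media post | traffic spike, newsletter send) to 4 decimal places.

P(viral social-media post | traffic spike, newsletter send) ≈ 0.6202

Sum P(traffic spike|·) weighted by the priors over both values of viral social-media post:
  P(traffic spike | newsletter send) = 0.39*0.52 + 0.69*0.48
        = 0.202800 + 0.331200 = 0.534000
Configurations with viral social-media post contribute 0.331200, so
  P(viral social-media post | traffic spike, newsletter send) = 0.331200 / 0.534000 ≈ 0.6202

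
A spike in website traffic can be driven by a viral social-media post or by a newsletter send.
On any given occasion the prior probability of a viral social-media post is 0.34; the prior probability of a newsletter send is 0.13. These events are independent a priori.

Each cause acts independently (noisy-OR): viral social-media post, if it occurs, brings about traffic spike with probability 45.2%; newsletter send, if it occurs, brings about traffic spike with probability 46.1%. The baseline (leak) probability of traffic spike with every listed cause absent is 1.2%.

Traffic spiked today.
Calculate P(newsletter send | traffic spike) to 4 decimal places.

P(newsletter send | traffic spike) ≈ 0.3338

Under noisy-OR, P(traffic spike | causes) = 1 − (1−0.012)·∏(1−qᵢ) over the active causes.
P(traffic spike) = 0.012·0.66·0.87 + 0.467468·0.66·0.13 + 0.458576·0.34·0.87 + 0.708172·0.34·0.13 = 0.006890 + 0.040109 + 0.135647 + 0.031301 = 0.213947
Restricting to configurations with newsletter send present: 0.040109 + 0.031301 = 0.071410.
P(newsletter send | traffic spike) = 0.071410 / 0.213947 ≈ 0.3338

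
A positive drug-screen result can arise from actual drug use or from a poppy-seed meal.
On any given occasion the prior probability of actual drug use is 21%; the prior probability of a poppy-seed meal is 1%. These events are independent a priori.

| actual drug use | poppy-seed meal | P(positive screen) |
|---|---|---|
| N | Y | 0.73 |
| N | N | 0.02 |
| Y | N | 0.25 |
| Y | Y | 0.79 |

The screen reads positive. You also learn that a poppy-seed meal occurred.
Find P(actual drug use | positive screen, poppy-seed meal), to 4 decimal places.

Enumerate both values of actual drug use and weight by the priors:
  P(positive screen | poppy-seed meal) = 0.73*0.79 + 0.79*0.21
        = 0.576700 + 0.165900 = 0.742600
Keeping only the actual drug use-present terms gives 0.165900, so
  P(actual drug use | positive screen, poppy-seed meal) = 0.165900 / 0.742600 ≈ 0.2234

P(actual drug use | positive screen, poppy-seed meal) ≈ 0.2234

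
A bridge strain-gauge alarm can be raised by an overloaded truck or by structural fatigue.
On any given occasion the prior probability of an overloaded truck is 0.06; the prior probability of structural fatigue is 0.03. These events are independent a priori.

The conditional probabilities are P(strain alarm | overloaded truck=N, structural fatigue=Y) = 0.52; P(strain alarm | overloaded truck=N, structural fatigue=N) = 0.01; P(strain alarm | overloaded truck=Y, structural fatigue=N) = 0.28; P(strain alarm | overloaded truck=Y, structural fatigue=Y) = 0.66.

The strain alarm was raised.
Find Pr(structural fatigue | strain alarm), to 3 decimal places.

Pr(structural fatigue | strain alarm) ≈ 0.384

By total probability over the 4 (overloaded truck, structural fatigue) configurations:
  P(strain alarm) = 0.01*0.94*0.97 + 0.52*0.94*0.03 + 0.28*0.06*0.97 + 0.66*0.06*0.03
        = 0.009118 + 0.014664 + 0.016296 + 0.001188 = 0.041266
Keeping only the structural fatigue-present terms gives 0.015852, so
  P(structural fatigue | strain alarm) = 0.015852 / 0.041266 ≈ 0.384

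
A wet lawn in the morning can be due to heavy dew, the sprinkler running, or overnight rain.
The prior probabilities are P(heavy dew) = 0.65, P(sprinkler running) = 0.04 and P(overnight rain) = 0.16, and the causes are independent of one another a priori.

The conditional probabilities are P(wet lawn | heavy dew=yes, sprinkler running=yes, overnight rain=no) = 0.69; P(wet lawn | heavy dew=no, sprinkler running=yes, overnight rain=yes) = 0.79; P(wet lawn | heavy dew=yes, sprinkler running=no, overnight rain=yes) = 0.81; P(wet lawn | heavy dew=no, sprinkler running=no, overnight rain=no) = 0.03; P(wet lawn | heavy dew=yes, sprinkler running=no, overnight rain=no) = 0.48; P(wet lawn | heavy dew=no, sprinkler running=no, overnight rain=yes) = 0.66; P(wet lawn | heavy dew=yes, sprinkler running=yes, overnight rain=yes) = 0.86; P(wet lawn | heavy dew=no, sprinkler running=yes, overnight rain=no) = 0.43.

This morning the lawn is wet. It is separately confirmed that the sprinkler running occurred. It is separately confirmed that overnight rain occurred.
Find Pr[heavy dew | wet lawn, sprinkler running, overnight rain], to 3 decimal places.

Pr[heavy dew | wet lawn, sprinkler running, overnight rain] ≈ 0.669

Weight on heavy dew=true, given the evidence: 0.86×0.65 = 0.559000
Denominator P(wet lawn | sprinkler running, overnight rain): 0.79×0.35 + 0.86×0.65 = 0.835500
Posterior = 0.559000 / 0.835500 ≈ 0.669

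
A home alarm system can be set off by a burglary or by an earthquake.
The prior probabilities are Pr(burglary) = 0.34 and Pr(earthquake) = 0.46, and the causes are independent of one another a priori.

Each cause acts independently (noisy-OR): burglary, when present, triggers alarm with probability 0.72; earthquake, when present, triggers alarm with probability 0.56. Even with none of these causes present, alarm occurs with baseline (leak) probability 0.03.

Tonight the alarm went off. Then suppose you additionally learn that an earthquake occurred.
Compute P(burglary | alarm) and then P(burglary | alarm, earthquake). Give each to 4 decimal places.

P(burglary | alarm) ≈ 0.5951; P(burglary | alarm, earthquake) ≈ 0.4418

Under noisy-OR, P(alarm | causes) = 1 − (1−0.03)·∏(1−qᵢ) over the active causes.
Weight on burglary=true, given the evidence: 0.133734 + 0.137710 = 0.271444
The normalizing constant is 0.03·0.66·0.54 + 0.5732·0.66·0.46 + 0.7284·0.34·0.54 + 0.880496·0.34·0.46 = 0.456160
P(burglary | alarm) = 0.271444/0.456160 ≈ 0.5951

Now also conditioning on earthquake=true:
P(alarm | earthquake) = 0.5732*0.66 + 0.880496*0.34 = 0.378312 + 0.299369 = 0.677681
Of this, 0.299369 comes from 0.880496*0.34 (the burglary=true cases).
So P(burglary | alarm, earthquake) = 0.299369/0.677681 ≈ 0.4418.
The drop from 0.5951 to 0.4418 is the explaining-away (discounting) effect.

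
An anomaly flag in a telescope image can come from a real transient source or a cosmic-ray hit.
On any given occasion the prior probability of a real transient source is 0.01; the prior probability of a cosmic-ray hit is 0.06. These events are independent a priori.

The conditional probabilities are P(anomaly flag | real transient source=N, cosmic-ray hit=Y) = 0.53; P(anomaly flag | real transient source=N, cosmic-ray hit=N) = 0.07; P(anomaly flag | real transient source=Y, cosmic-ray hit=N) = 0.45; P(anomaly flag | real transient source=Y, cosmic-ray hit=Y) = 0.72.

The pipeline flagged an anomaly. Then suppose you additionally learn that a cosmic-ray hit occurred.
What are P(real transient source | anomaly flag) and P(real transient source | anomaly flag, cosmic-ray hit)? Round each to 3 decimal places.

For the numerator, keep only real transient source=true terms: 0.004230 + 0.000432 = 0.004662
Normalizer over all consistent configurations: 0.07·0.99·0.94 + 0.53·0.99·0.06 + 0.45·0.01·0.94 + 0.72·0.01·0.06 = 0.101286
P(real transient source | anomaly flag) = 0.004662/0.101286 ≈ 0.046

With the extra evidence:
P(anomaly flag | cosmic-ray hit) = 0.53*0.99 + 0.72*0.01 = 0.524700 + 0.007200 = 0.531900
Restricting to configurations with real transient source present: 0.72*0.01 = 0.007200.
P(real transient source | anomaly flag, cosmic-ray hit) = 0.007200 / 0.531900 ≈ 0.014

P(real transient source | anomaly flag) ≈ 0.046; P(real transient source | anomaly flag, cosmic-ray hit) ≈ 0.014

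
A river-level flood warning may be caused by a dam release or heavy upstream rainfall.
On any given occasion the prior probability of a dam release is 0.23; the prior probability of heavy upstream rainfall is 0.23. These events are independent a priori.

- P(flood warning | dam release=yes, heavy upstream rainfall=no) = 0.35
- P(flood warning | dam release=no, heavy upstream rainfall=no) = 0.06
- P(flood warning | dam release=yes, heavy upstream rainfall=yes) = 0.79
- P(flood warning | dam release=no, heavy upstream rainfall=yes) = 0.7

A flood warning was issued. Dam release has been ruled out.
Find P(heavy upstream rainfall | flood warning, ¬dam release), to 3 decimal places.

Enumerate both values of heavy upstream rainfall and weight by the priors:
  P(flood warning | ¬dam release) = 0.06·0.77 + 0.7·0.23
        = 0.046200 + 0.161000 = 0.207200
Configurations with heavy upstream rainfall contribute 0.161000, so
  P(heavy upstream rainfall | flood warning, ¬dam release) = 0.161000 / 0.207200 ≈ 0.777

P(heavy upstream rainfall | flood warning, ¬dam release) ≈ 0.777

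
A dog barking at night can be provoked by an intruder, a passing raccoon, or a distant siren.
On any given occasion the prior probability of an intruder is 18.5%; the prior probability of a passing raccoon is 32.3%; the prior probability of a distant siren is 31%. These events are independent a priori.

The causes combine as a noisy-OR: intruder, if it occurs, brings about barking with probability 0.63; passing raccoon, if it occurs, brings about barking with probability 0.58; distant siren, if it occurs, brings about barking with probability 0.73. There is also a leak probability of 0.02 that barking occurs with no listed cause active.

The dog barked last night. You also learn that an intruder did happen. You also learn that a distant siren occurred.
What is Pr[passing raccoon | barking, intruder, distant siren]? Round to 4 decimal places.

Pr[passing raccoon | barking, intruder, distant siren] ≈ 0.3365

Under noisy-OR, P(barking | causes) = 1 − (1−0.02)·∏(1−qᵢ) over the active causes.
Weight on passing raccoon=true, given the evidence: 0.958881×0.323 = 0.309719
Denominator P(barking | intruder, distant siren): 0.902098×0.677 + 0.958881×0.323 = 0.920439
P(passing raccoon | barking, intruder, distant siren) = 0.309719/0.920439 ≈ 0.3365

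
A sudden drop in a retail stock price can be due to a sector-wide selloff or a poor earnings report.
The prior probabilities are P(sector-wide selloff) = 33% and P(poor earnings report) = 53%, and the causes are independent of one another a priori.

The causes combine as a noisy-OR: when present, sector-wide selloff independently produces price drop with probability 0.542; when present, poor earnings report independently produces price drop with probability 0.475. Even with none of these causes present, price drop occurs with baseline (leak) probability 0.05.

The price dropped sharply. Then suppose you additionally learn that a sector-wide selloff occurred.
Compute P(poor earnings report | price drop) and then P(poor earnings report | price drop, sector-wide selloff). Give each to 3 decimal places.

P(poor earnings report | price drop) ≈ 0.752; P(poor earnings report | price drop, sector-wide selloff) ≈ 0.606

Under noisy-OR, P(price drop | causes) = 1 − (1−0.05)·∏(1−qᵢ) over the active causes.
Enumerate the 4 (sector-wide selloff, poor earnings report) configurations and weight by the priors:
  P(price drop) = 0.05×0.67×0.47 + 0.50125×0.67×0.53 + 0.5649×0.33×0.47 + 0.771572×0.33×0.53
        = 0.015745 + 0.177994 + 0.087616 + 0.134948 = 0.416303
The terms with poor earnings report present sum to 0.312942, so
  P(poor earnings report | price drop) = 0.312942 / 0.416303 ≈ 0.752

Now also conditioning on sector-wide selloff=true:
P(price drop | sector-wide selloff) = 0.5649*0.47 + 0.771572*0.53 = 0.265503 + 0.408933 = 0.674436
The poor earnings report-present share is 0.771572*0.53 = 0.408933.
Hence the posterior is 0.408933/0.674436 ≈ 0.606.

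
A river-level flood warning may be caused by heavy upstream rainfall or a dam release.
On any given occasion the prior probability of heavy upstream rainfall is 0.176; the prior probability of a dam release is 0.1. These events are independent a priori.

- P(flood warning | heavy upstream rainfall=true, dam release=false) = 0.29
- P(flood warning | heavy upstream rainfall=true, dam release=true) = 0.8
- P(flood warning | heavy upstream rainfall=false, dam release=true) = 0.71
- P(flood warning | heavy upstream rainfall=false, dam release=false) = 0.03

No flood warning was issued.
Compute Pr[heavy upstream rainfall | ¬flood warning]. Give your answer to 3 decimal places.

Pr[heavy upstream rainfall | ¬flood warning] ≈ 0.135

P(¬flood warning) = 0.97×0.824×0.9 + 0.29×0.824×0.1 + 0.71×0.176×0.9 + 0.2×0.176×0.1 = 0.719352 + 0.023896 + 0.112464 + 0.003520 = 0.859232
Restricting to configurations with heavy upstream rainfall present: 0.112464 + 0.003520 = 0.115984.
Hence the posterior is 0.115984/0.859232 ≈ 0.135.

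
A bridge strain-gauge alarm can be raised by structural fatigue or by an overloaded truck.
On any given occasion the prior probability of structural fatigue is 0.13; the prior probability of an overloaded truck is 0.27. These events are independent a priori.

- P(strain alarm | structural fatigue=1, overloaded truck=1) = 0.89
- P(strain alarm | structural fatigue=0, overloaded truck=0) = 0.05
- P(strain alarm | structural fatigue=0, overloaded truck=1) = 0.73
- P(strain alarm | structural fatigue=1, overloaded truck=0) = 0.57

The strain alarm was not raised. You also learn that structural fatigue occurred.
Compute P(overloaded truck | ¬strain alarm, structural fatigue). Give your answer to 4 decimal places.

By total probability over both values of overloaded truck:
  P(¬strain alarm | structural fatigue) = 0.43×0.73 + 0.11×0.27
        = 0.313900 + 0.029700 = 0.343600
The terms with overloaded truck present sum to 0.029700, so
  P(overloaded truck | ¬strain alarm, structural fatigue) = 0.029700 / 0.343600 ≈ 0.0864

P(overloaded truck | ¬strain alarm, structural fatigue) ≈ 0.0864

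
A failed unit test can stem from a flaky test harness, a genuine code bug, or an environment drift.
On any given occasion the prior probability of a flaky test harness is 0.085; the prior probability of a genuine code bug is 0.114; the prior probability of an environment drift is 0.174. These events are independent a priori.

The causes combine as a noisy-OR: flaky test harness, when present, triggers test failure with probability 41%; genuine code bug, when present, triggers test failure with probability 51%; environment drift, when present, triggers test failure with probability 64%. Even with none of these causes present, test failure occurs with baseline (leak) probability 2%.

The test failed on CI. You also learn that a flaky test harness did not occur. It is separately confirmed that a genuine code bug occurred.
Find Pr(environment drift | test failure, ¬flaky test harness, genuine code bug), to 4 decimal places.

Under noisy-OR, P(test failure | causes) = 1 − (1−0.02)·∏(1−qᵢ) over the active causes.
For the numerator, keep only environment drift=true terms: 0.827128*0.174 = 0.143920
Normalizer over all consistent configurations: 0.5198*0.826 + 0.827128*0.174 = 0.573275
Posterior = 0.143920 / 0.573275 ≈ 0.2510

Pr(environment drift | test failure, ¬flaky test harness, genuine code bug) ≈ 0.2510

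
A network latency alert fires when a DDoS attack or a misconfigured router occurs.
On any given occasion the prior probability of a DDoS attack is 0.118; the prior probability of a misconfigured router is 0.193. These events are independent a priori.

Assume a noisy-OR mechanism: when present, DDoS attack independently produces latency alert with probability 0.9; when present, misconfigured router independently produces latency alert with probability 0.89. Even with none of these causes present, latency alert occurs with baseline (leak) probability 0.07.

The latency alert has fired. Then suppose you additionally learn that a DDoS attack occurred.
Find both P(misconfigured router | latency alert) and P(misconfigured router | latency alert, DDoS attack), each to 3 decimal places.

Under noisy-OR, P(latency alert | causes) = 1 − (1−0.07)·∏(1−qᵢ) over the active causes.
P(latency alert) = 0.07·0.882·0.807 + 0.8977·0.882·0.193 + 0.907·0.118·0.807 + 0.98977·0.118·0.193 = 0.049824 + 0.152812 + 0.086370 + 0.022541 = 0.311547
Restricting to configurations with misconfigured router present: 0.152812 + 0.022541 = 0.175353.
Hence the posterior is 0.175353/0.311547 ≈ 0.563.

Now also conditioning on DDoS attack=true:
Enumerate both values of misconfigured router and weight by the priors:
  P(latency alert | DDoS attack) = 0.907×0.807 + 0.98977×0.193
        = 0.731949 + 0.191026 = 0.922975
Keeping only the misconfigured router-present terms gives 0.191026, so
  P(misconfigured router | latency alert, DDoS attack) = 0.191026 / 0.922975 ≈ 0.207

P(misconfigured router | latency alert) ≈ 0.563; P(misconfigured router | latency alert, DDoS attack) ≈ 0.207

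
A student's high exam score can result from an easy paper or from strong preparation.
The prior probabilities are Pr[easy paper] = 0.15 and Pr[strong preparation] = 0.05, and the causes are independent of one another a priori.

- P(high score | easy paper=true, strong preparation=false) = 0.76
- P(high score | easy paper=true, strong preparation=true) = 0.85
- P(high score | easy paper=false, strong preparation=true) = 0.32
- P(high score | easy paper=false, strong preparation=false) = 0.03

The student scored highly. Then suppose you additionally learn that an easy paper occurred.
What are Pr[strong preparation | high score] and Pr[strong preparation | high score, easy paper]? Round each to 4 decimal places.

Weight on strong preparation=true, given the evidence: 0.013600 + 0.006375 = 0.019975
The normalizing constant is 0.03·0.85·0.95 + 0.32·0.85·0.05 + 0.76·0.15·0.95 + 0.85·0.15·0.05 = 0.152500
P(strong preparation | high score) = 0.019975/0.152500 ≈ 0.1310

With the extra evidence:
For the numerator, keep only strong preparation=true terms: 0.85*0.05 = 0.042500
The normalizing constant is 0.76*0.95 + 0.85*0.05 = 0.764500
Posterior = 0.042500 / 0.764500 ≈ 0.0556
— easy paper explains away the evidence for strong preparation.

Pr[strong preparation | high score] ≈ 0.1310; Pr[strong preparation | high score, easy paper] ≈ 0.0556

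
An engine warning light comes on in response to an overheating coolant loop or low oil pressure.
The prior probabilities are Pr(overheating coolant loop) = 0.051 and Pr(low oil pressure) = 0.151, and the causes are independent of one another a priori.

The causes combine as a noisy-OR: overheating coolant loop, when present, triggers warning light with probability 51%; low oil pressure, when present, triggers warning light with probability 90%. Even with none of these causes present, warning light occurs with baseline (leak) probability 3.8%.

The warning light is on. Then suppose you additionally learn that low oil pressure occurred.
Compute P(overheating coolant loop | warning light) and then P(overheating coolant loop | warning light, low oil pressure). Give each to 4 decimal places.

Under noisy-OR, P(warning light | causes) = 1 − (1−0.038)·∏(1−qᵢ) over the active causes.
Enumerate the 4 (overheating coolant loop, low oil pressure) configurations and weight by the priors:
  P(warning light) = 0.038·0.949·0.849 + 0.9038·0.949·0.151 + 0.52862·0.051·0.849 + 0.952862·0.051·0.151
        = 0.030617 + 0.129514 + 0.022889 + 0.007338 = 0.190358
Keeping only the overheating coolant loop-present terms gives 0.030227, so
  P(overheating coolant loop | warning light) = 0.030227 / 0.190358 ≈ 0.1588

With the extra evidence:
P(warning light | low oil pressure) = 0.9038·0.949 + 0.952862·0.051 = 0.857706 + 0.048596 = 0.906302
Of this, 0.048596 comes from 0.952862·0.051 (the overheating coolant loop=true cases).
Hence the posterior is 0.048596/0.906302 ≈ 0.0536.

P(overheating coolant loop | warning light) ≈ 0.1588; P(overheating coolant loop | warning light, low oil pressure) ≈ 0.0536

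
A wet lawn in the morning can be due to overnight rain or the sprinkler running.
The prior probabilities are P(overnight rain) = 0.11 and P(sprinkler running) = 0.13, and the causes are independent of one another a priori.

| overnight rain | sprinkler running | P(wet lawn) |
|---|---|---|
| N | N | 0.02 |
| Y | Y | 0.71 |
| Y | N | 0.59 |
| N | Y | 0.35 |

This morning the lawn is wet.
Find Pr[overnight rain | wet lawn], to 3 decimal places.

P(wet lawn) = 0.02*0.89*0.87 + 0.35*0.89*0.13 + 0.59*0.11*0.87 + 0.71*0.11*0.13 = 0.015486 + 0.040495 + 0.056463 + 0.010153 = 0.122597
The overnight rain-present share is 0.056463 + 0.010153 = 0.066616.
So P(overnight rain | wet lawn) = 0.066616/0.122597 ≈ 0.543.

Pr[overnight rain | wet lawn] ≈ 0.543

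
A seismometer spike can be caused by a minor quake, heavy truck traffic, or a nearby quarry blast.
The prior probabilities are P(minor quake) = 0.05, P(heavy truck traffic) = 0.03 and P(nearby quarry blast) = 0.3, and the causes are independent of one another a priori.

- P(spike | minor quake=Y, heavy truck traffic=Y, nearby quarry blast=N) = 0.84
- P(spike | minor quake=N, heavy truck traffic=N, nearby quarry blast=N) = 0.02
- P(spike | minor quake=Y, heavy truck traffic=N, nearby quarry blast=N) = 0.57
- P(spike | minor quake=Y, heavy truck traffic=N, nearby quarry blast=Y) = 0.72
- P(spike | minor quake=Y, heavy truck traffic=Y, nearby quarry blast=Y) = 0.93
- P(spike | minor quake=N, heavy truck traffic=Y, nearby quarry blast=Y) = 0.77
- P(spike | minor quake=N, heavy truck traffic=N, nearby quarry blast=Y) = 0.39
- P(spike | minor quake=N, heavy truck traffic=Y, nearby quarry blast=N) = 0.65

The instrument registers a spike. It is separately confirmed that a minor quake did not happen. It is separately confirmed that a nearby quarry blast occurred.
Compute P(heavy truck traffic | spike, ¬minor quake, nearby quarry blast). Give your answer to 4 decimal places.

P(heavy truck traffic | spike, ¬minor quake, nearby quarry blast) ≈ 0.0575

Weight on heavy truck traffic=true, given the evidence: 0.77*0.03 = 0.023100
The normalizing constant is 0.39*0.97 + 0.77*0.03 = 0.401400
P(heavy truck traffic | spike, ¬minor quake, nearby quarry blast) = 0.023100/0.401400 ≈ 0.0575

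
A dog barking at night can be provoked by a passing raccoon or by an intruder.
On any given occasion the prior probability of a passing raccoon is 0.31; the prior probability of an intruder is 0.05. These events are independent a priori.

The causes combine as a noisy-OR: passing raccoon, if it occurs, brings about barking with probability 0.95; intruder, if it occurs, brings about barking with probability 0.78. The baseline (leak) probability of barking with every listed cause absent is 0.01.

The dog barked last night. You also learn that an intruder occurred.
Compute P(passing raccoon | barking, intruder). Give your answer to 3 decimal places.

Under noisy-OR, P(barking | causes) = 1 − (1−0.01)·∏(1−qᵢ) over the active causes.
Sum P(barking|·) weighted by the priors over both values of passing raccoon:
  P(barking | intruder) = 0.7822·0.69 + 0.98911·0.31
        = 0.539718 + 0.306624 = 0.846342
Configurations with passing raccoon contribute 0.306624, so
  P(passing raccoon | barking, intruder) = 0.306624 / 0.846342 ≈ 0.362

P(passing raccoon | barking, intruder) ≈ 0.362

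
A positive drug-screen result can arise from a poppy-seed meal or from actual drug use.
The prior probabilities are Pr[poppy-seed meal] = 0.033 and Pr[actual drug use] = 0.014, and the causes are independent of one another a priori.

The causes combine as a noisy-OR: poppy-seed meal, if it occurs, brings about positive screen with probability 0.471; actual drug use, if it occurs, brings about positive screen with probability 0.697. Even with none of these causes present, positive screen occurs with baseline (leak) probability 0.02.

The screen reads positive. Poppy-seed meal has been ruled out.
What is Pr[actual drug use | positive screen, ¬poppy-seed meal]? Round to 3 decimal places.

Under noisy-OR, P(positive screen | causes) = 1 − (1−0.02)·∏(1−qᵢ) over the active causes.
Enumerate both values of actual drug use and weight by the priors:
  P(positive screen | ¬poppy-seed meal) = 0.02·0.986 + 0.70306·0.014
        = 0.019720 + 0.009843 = 0.029563
The terms with actual drug use present sum to 0.009843, so
  P(actual drug use | positive screen, ¬poppy-seed meal) = 0.009843 / 0.029563 ≈ 0.333

Pr[actual drug use | positive screen, ¬poppy-seed meal] ≈ 0.333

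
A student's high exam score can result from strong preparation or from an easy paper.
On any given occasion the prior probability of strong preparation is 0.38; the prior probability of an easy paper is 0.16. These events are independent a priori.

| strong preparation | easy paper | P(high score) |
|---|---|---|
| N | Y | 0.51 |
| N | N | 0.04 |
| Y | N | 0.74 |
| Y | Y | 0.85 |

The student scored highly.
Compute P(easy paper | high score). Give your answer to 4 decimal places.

Enumerate the 4 (strong preparation, easy paper) configurations and weight by the priors:
  P(high score) = 0.04·0.62·0.84 + 0.51·0.62·0.16 + 0.74·0.38·0.84 + 0.85·0.38·0.16
        = 0.020832 + 0.050592 + 0.236208 + 0.051680 = 0.359312
Configurations with easy paper contribute 0.102272, so
  P(easy paper | high score) = 0.102272 / 0.359312 ≈ 0.2846

P(easy paper | high score) ≈ 0.2846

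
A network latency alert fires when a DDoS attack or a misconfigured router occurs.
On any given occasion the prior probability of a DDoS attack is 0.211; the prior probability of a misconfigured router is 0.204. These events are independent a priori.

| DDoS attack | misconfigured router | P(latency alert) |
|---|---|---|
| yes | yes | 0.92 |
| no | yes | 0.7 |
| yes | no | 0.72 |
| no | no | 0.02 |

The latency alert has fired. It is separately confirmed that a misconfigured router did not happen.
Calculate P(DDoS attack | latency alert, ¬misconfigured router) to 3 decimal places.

P(DDoS attack | latency alert, ¬misconfigured router) ≈ 0.906

Enumerate both values of DDoS attack and weight by the priors:
  P(latency alert | ¬misconfigured router) = 0.02·0.789 + 0.72·0.211
        = 0.015780 + 0.151920 = 0.167700
Keeping only the DDoS attack-present terms gives 0.151920, so
  P(DDoS attack | latency alert, ¬misconfigured router) = 0.151920 / 0.167700 ≈ 0.906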